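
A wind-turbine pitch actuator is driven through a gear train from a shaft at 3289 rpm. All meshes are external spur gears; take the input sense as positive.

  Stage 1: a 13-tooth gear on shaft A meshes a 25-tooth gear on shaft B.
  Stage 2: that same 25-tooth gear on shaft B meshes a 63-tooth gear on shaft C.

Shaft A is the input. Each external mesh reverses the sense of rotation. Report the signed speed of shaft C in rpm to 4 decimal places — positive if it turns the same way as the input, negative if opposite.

Stage 1 [13T→25T]: ω = 3289.0000×13/25 = 1710.2800 rpm, dir flips to −; running = −1710.2800
Stage 2 [25T→63T]: ω = 1710.2800×25/63 = 678.6825 rpm, dir flips to +; running = +678.6825

+678.6825 rpm (same as input, |ω| = 678.6825 rpm)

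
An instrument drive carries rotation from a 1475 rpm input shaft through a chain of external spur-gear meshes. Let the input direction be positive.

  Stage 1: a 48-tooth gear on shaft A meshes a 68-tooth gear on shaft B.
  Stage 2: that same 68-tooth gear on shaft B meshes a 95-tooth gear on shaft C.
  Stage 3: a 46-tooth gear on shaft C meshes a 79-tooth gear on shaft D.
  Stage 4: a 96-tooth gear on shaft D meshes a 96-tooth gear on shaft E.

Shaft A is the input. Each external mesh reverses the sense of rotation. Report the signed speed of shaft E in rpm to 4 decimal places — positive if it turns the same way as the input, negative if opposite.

Stage 1 [48T→68T]: ω = 1475.0000×48/68 = 1041.1765 rpm, dir flips to −; running = −1041.1765
Stage 2 [68T→95T]: ω = 1041.1765×68/95 = 745.2632 rpm, dir flips to +; running = +745.2632
Stage 3 [46T→79T]: ω = 745.2632×46/79 = 433.9507 rpm, dir flips to −; running = −433.9507
Stage 4 [96T→96T]: ω = 433.9507×96/96 = 433.9507 rpm, dir flips to +; running = +433.9507

+433.9507 rpm (same as input, |ω| = 433.9507 rpm)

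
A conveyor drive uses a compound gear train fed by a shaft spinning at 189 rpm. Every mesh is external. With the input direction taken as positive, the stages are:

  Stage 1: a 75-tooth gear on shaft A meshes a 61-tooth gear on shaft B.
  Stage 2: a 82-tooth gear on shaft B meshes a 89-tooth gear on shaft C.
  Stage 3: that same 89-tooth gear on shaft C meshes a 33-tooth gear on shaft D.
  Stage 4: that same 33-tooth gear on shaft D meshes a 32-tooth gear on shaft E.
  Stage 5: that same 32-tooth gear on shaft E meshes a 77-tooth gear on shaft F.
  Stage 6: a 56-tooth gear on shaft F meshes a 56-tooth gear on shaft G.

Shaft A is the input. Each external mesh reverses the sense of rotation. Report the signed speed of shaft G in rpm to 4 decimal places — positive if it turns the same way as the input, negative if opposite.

Stage 1 [75T→61T]: ω = 189.0000×75/61 = 232.3770 rpm, dir flips to −; running = −232.3770
Stage 2 [82T→89T]: ω = 232.3770×82/89 = 214.1002 rpm, dir flips to +; running = +214.1002
Stage 3 [89T→33T]: ω = 214.1002×89/33 = 577.4218 rpm, dir flips to −; running = −577.4218
Stage 4 [33T→32T]: ω = 577.4218×33/32 = 595.4662 rpm, dir flips to +; running = +595.4662
Stage 5 [32T→77T]: ω = 595.4662×32/77 = 247.4665 rpm, dir flips to −; running = −247.4665
Stage 6 [56T→56T]: ω = 247.4665×56/56 = 247.4665 rpm, dir flips to +; running = +247.4665

+247.4665 rpm (same as input, |ω| = 247.4665 rpm)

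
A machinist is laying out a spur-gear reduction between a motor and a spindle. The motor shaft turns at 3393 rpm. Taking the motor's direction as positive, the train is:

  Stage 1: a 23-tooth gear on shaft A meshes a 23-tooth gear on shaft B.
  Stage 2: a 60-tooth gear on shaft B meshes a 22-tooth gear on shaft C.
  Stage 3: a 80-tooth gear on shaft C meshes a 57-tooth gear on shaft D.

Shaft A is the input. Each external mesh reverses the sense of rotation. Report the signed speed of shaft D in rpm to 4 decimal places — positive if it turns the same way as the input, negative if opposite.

Stage 1 [23T→23T]: ω = 3393.0000×23/23 = 3393.0000 rpm, dir flips to −; running = −3393.0000
Stage 2 [60T→22T]: ω = 3393.0000×60/22 = 9253.6364 rpm, dir flips to +; running = +9253.6364
Stage 3 [80T→57T]: ω = 9253.6364×80/57 = 12987.5598 rpm, dir flips to −; running = −12987.5598

-12987.5598 rpm (opposite to input, |ω| = 12987.5598 rpm)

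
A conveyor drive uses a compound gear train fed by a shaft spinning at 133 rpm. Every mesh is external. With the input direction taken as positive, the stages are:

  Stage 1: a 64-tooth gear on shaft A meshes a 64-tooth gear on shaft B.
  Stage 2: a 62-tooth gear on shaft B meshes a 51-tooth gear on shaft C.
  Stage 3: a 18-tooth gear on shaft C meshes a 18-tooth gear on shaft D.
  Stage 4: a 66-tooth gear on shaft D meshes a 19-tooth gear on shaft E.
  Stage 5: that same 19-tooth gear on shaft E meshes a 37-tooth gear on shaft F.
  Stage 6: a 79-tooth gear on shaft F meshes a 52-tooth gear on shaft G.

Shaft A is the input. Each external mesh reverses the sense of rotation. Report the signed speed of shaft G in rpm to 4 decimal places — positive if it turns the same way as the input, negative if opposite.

+438.1664 rpm (same as input, |ω| = 438.1664 rpm)

Stage 1 [64T→64T]: ω = 133.0000×64/64 = 133.0000 rpm, dir flips to −; running = −133.0000
Stage 2 [62T→51T]: ω = 133.0000×62/51 = 161.6863 rpm, dir flips to +; running = +161.6863
Stage 3 [18T→18T]: ω = 161.6863×18/18 = 161.6863 rpm, dir flips to −; running = −161.6863
Stage 4 [66T→19T]: ω = 161.6863×66/19 = 561.6471 rpm, dir flips to +; running = +561.6471
Stage 5 [19T→37T]: ω = 561.6471×19/37 = 288.4134 rpm, dir flips to −; running = −288.4134
Stage 6 [79T→52T]: ω = 288.4134×79/52 = 438.1664 rpm, dir flips to +; running = +438.1664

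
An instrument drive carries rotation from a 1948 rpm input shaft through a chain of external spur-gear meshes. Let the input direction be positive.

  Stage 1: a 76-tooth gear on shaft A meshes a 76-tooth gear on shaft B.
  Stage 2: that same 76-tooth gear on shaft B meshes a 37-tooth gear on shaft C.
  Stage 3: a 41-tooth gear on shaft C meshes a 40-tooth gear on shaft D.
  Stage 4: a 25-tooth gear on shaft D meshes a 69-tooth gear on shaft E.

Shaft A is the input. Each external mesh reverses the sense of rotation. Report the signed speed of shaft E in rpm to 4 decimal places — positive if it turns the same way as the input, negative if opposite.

Stage 1 [76T→76T]: ω = 1948.0000×76/76 = 1948.0000 rpm, dir flips to −; running = −1948.0000
Stage 2 [76T→37T]: ω = 1948.0000×76/37 = 4001.2973 rpm, dir flips to +; running = +4001.2973
Stage 3 [41T→40T]: ω = 4001.2973×41/40 = 4101.3297 rpm, dir flips to −; running = −4101.3297
Stage 4 [25T→69T]: ω = 4101.3297×25/69 = 1485.9890 rpm, dir flips to +; running = +1485.9890

+1485.9890 rpm (same as input, |ω| = 1485.9890 rpm)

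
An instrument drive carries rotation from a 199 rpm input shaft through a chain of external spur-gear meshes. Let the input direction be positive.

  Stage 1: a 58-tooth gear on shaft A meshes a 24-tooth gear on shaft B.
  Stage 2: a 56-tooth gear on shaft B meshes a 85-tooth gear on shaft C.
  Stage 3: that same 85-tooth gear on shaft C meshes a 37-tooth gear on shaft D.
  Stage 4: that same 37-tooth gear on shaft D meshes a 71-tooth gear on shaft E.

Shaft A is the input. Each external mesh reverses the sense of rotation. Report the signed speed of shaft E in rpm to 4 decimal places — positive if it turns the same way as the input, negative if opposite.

+379.3146 rpm (same as input, |ω| = 379.3146 rpm)

Stage 1 [58T→24T]: ω = 199.0000×58/24 = 480.9167 rpm, dir flips to −; running = −480.9167
Stage 2 [56T→85T]: ω = 480.9167×56/85 = 316.8392 rpm, dir flips to +; running = +316.8392
Stage 3 [85T→37T]: ω = 316.8392×85/37 = 727.8739 rpm, dir flips to −; running = −727.8739
Stage 4 [37T→71T]: ω = 727.8739×37/71 = 379.3146 rpm, dir flips to +; running = +379.3146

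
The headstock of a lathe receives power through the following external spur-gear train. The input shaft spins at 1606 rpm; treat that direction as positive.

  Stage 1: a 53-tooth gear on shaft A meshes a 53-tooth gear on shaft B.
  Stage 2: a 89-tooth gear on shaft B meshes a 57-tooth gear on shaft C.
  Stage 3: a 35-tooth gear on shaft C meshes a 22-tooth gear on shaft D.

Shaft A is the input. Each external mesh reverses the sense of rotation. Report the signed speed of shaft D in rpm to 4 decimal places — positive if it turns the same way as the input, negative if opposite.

-3989.3860 rpm (opposite to input, |ω| = 3989.3860 rpm)

Stage 1 [53T→53T]: ω = 1606.0000×53/53 = 1606.0000 rpm, dir flips to −; running = −1606.0000
Stage 2 [89T→57T]: ω = 1606.0000×89/57 = 2507.6140 rpm, dir flips to +; running = +2507.6140
Stage 3 [35T→22T]: ω = 2507.6140×35/22 = 3989.3860 rpm, dir flips to −; running = −3989.3860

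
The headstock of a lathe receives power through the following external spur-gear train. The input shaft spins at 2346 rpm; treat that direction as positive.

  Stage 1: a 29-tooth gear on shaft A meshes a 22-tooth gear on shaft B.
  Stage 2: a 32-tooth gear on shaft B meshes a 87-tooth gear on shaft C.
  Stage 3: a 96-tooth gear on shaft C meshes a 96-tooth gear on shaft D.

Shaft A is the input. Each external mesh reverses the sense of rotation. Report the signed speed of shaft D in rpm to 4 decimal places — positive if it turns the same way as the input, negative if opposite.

Stage 1 [29T→22T]: ω = 2346.0000×29/22 = 3092.4545 rpm, dir flips to −; running = −3092.4545
Stage 2 [32T→87T]: ω = 3092.4545×32/87 = 1137.4545 rpm, dir flips to +; running = +1137.4545
Stage 3 [96T→96T]: ω = 1137.4545×96/96 = 1137.4545 rpm, dir flips to −; running = −1137.4545

-1137.4545 rpm (opposite to input, |ω| = 1137.4545 rpm)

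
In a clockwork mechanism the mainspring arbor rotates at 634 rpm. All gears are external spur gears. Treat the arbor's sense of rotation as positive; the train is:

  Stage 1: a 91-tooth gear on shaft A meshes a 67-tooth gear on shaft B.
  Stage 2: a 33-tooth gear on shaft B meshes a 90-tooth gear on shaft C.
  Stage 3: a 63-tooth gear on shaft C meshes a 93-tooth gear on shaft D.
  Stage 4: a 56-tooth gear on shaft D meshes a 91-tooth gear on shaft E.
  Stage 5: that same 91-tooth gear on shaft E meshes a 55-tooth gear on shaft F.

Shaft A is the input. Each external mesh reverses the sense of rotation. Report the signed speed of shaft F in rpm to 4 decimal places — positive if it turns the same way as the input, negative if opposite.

Stage 1 [91T→67T]: ω = 634.0000×91/67 = 861.1045 rpm, dir flips to −; running = −861.1045
Stage 2 [33T→90T]: ω = 861.1045×33/90 = 315.7383 rpm, dir flips to +; running = +315.7383
Stage 3 [63T→93T]: ω = 315.7383×63/93 = 213.8872 rpm, dir flips to −; running = −213.8872
Stage 4 [56T→91T]: ω = 213.8872×56/91 = 131.6229 rpm, dir flips to +; running = +131.6229
Stage 5 [91T→55T]: ω = 131.6229×91/55 = 217.7761 rpm, dir flips to −; running = −217.7761

-217.7761 rpm (opposite to input, |ω| = 217.7761 rpm)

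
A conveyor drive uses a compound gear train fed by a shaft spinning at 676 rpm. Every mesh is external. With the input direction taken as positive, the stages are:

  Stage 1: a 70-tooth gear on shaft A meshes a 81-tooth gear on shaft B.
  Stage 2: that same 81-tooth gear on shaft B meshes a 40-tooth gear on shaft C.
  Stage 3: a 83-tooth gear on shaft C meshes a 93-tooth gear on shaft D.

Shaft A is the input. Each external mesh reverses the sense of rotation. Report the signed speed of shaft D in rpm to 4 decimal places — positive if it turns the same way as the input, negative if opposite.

-1055.7957 rpm (opposite to input, |ω| = 1055.7957 rpm)

Stage 1 [70T→81T]: ω = 676.0000×70/81 = 584.1975 rpm, dir flips to −; running = −584.1975
Stage 2 [81T→40T]: ω = 584.1975×81/40 = 1183.0000 rpm, dir flips to +; running = +1183.0000
Stage 3 [83T→93T]: ω = 1183.0000×83/93 = 1055.7957 rpm, dir flips to −; running = −1055.7957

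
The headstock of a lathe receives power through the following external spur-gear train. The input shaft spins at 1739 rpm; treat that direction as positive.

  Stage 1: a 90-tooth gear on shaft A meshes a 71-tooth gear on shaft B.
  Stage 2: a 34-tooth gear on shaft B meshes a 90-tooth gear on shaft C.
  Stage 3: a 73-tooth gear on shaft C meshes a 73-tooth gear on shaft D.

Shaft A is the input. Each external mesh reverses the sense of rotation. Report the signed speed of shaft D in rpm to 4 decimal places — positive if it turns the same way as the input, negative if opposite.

Stage 1 [90T→71T]: ω = 1739.0000×90/71 = 2204.3662 rpm, dir flips to −; running = −2204.3662
Stage 2 [34T→90T]: ω = 2204.3662×34/90 = 832.7606 rpm, dir flips to +; running = +832.7606
Stage 3 [73T→73T]: ω = 832.7606×73/73 = 832.7606 rpm, dir flips to −; running = −832.7606

-832.7606 rpm (opposite to input, |ω| = 832.7606 rpm)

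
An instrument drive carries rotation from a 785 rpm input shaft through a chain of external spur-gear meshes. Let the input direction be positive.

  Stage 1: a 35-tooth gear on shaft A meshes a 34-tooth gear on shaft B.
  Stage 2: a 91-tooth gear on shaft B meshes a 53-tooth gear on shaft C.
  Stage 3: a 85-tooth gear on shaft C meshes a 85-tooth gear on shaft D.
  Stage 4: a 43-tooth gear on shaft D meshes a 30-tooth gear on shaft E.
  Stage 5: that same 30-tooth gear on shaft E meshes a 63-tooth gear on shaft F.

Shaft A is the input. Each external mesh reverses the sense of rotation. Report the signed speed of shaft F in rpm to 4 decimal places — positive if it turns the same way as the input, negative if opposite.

-947.0049 rpm (opposite to input, |ω| = 947.0049 rpm)

Stage 1 [35T→34T]: ω = 785.0000×35/34 = 808.0882 rpm, dir flips to −; running = −808.0882
Stage 2 [91T→53T]: ω = 808.0882×91/53 = 1387.4723 rpm, dir flips to +; running = +1387.4723
Stage 3 [85T→85T]: ω = 1387.4723×85/85 = 1387.4723 rpm, dir flips to −; running = −1387.4723
Stage 4 [43T→30T]: ω = 1387.4723×43/30 = 1988.7102 rpm, dir flips to +; running = +1988.7102
Stage 5 [30T→63T]: ω = 1988.7102×30/63 = 947.0049 rpm, dir flips to −; running = −947.0049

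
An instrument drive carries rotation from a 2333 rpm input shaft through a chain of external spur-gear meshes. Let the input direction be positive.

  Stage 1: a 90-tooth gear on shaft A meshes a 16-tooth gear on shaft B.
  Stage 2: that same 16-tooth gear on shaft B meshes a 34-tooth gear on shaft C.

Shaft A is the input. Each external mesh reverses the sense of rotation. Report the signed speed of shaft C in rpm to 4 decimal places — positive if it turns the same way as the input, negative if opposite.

+6175.5882 rpm (same as input, |ω| = 6175.5882 rpm)

Stage 1 [90T→16T]: ω = 2333.0000×90/16 = 13123.1250 rpm, dir flips to −; running = −13123.1250
Stage 2 [16T→34T]: ω = 13123.1250×16/34 = 6175.5882 rpm, dir flips to +; running = +6175.5882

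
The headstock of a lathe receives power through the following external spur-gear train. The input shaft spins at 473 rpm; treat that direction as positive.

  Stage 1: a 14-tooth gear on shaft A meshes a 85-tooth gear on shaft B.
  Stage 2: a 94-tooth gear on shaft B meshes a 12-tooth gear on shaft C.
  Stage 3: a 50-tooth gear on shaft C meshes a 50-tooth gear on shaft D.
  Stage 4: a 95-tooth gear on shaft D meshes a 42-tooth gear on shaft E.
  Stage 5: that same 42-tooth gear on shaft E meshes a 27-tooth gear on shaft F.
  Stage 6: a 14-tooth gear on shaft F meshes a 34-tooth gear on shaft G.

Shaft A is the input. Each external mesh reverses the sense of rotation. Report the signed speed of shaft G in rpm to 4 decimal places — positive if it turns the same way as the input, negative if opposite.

Stage 1 [14T→85T]: ω = 473.0000×14/85 = 77.9059 rpm, dir flips to −; running = −77.9059
Stage 2 [94T→12T]: ω = 77.9059×94/12 = 610.2627 rpm, dir flips to +; running = +610.2627
Stage 3 [50T→50T]: ω = 610.2627×50/50 = 610.2627 rpm, dir flips to −; running = −610.2627
Stage 4 [95T→42T]: ω = 610.2627×95/42 = 1380.3562 rpm, dir flips to +; running = +1380.3562
Stage 5 [42T→27T]: ω = 1380.3562×42/27 = 2147.2208 rpm, dir flips to −; running = −2147.2208
Stage 6 [14T→34T]: ω = 2147.2208×14/34 = 884.1497 rpm, dir flips to +; running = +884.1497

+884.1497 rpm (same as input, |ω| = 884.1497 rpm)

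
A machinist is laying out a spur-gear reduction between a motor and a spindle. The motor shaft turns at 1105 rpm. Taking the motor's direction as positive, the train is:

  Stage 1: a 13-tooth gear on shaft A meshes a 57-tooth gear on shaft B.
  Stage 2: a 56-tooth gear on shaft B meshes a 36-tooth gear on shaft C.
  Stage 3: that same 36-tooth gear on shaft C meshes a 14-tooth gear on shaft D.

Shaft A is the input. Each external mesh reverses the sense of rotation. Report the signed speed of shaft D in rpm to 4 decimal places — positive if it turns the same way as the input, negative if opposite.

Stage 1 [13T→57T]: ω = 1105.0000×13/57 = 252.0175 rpm, dir flips to −; running = −252.0175
Stage 2 [56T→36T]: ω = 252.0175×56/36 = 392.0273 rpm, dir flips to +; running = +392.0273
Stage 3 [36T→14T]: ω = 392.0273×36/14 = 1008.0702 rpm, dir flips to −; running = −1008.0702

-1008.0702 rpm (opposite to input, |ω| = 1008.0702 rpm)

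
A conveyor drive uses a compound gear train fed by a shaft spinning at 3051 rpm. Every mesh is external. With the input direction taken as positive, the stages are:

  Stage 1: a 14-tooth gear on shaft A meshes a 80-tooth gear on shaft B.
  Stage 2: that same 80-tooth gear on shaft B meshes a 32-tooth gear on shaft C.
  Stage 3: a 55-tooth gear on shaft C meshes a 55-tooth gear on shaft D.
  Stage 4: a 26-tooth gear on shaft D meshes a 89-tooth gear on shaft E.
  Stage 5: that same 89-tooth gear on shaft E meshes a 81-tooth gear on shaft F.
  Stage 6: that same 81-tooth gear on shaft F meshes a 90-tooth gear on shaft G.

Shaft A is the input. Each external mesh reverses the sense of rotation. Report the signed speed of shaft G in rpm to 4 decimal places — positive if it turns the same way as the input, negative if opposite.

Stage 1 [14T→80T]: ω = 3051.0000×14/80 = 533.9250 rpm, dir flips to −; running = −533.9250
Stage 2 [80T→32T]: ω = 533.9250×80/32 = 1334.8125 rpm, dir flips to +; running = +1334.8125
Stage 3 [55T→55T]: ω = 1334.8125×55/55 = 1334.8125 rpm, dir flips to −; running = −1334.8125
Stage 4 [26T→89T]: ω = 1334.8125×26/89 = 389.9452 rpm, dir flips to +; running = +389.9452
Stage 5 [89T→81T]: ω = 389.9452×89/81 = 428.4583 rpm, dir flips to −; running = −428.4583
Stage 6 [81T→90T]: ω = 428.4583×81/90 = 385.6125 rpm, dir flips to +; running = +385.6125

+385.6125 rpm (same as input, |ω| = 385.6125 rpm)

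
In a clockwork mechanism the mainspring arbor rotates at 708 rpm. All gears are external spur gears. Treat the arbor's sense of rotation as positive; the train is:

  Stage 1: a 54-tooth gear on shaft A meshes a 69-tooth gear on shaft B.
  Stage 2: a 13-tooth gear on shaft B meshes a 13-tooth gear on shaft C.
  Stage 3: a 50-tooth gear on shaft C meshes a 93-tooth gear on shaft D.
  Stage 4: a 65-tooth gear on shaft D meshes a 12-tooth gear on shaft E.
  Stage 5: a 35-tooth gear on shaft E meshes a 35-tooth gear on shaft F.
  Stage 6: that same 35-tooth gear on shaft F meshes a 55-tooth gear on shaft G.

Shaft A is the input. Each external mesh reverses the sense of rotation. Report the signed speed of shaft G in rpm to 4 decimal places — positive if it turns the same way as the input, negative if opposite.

Stage 1 [54T→69T]: ω = 708.0000×54/69 = 554.0870 rpm, dir flips to −; running = −554.0870
Stage 2 [13T→13T]: ω = 554.0870×13/13 = 554.0870 rpm, dir flips to +; running = +554.0870
Stage 3 [50T→93T]: ω = 554.0870×50/93 = 297.8962 rpm, dir flips to −; running = −297.8962
Stage 4 [65T→12T]: ω = 297.8962×65/12 = 1613.6045 rpm, dir flips to +; running = +1613.6045
Stage 5 [35T→35T]: ω = 1613.6045×35/35 = 1613.6045 rpm, dir flips to −; running = −1613.6045
Stage 6 [35T→55T]: ω = 1613.6045×35/55 = 1026.8392 rpm, dir flips to +; running = +1026.8392

+1026.8392 rpm (same as input, |ω| = 1026.8392 rpm)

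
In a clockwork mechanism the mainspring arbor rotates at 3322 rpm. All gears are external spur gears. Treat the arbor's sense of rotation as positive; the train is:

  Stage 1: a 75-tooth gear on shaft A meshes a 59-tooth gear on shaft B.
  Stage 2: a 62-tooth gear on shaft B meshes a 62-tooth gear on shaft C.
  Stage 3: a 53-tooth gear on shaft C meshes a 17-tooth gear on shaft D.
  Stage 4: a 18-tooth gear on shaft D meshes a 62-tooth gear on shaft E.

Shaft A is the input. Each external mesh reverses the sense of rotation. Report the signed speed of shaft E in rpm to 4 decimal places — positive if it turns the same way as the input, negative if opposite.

+3822.2285 rpm (same as input, |ω| = 3822.2285 rpm)

Stage 1 [75T→59T]: ω = 3322.0000×75/59 = 4222.8814 rpm, dir flips to −; running = −4222.8814
Stage 2 [62T→62T]: ω = 4222.8814×62/62 = 4222.8814 rpm, dir flips to +; running = +4222.8814
Stage 3 [53T→17T]: ω = 4222.8814×53/17 = 13165.4536 rpm, dir flips to −; running = −13165.4536
Stage 4 [18T→62T]: ω = 13165.4536×18/62 = 3822.2285 rpm, dir flips to +; running = +3822.2285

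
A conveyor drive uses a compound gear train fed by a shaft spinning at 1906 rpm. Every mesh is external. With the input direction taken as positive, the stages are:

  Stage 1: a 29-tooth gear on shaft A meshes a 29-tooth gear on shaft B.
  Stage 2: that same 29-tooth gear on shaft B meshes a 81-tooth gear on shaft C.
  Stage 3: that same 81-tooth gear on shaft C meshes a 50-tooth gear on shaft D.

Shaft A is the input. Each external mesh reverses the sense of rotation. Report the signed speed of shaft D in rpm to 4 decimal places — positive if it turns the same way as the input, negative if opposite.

Stage 1 [29T→29T]: ω = 1906.0000×29/29 = 1906.0000 rpm, dir flips to −; running = −1906.0000
Stage 2 [29T→81T]: ω = 1906.0000×29/81 = 682.3951 rpm, dir flips to +; running = +682.3951
Stage 3 [81T→50T]: ω = 682.3951×81/50 = 1105.4800 rpm, dir flips to −; running = −1105.4800

-1105.4800 rpm (opposite to input, |ω| = 1105.4800 rpm)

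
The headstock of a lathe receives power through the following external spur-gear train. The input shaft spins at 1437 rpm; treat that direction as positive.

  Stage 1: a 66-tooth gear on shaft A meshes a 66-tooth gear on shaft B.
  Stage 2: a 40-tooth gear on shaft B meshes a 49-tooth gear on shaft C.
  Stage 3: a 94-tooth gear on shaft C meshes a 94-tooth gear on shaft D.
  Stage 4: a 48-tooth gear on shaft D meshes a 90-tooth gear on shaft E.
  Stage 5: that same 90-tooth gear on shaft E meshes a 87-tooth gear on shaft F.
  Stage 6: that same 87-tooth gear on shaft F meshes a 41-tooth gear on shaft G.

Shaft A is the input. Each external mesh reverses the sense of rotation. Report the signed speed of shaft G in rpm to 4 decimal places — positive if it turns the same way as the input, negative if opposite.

Stage 1 [66T→66T]: ω = 1437.0000×66/66 = 1437.0000 rpm, dir flips to −; running = −1437.0000
Stage 2 [40T→49T]: ω = 1437.0000×40/49 = 1173.0612 rpm, dir flips to +; running = +1173.0612
Stage 3 [94T→94T]: ω = 1173.0612×94/94 = 1173.0612 rpm, dir flips to −; running = −1173.0612
Stage 4 [48T→90T]: ω = 1173.0612×48/90 = 625.6327 rpm, dir flips to +; running = +625.6327
Stage 5 [90T→87T]: ω = 625.6327×90/87 = 647.2062 rpm, dir flips to −; running = −647.2062
Stage 6 [87T→41T]: ω = 647.2062×87/41 = 1373.3400 rpm, dir flips to +; running = +1373.3400

+1373.3400 rpm (same as input, |ω| = 1373.3400 rpm)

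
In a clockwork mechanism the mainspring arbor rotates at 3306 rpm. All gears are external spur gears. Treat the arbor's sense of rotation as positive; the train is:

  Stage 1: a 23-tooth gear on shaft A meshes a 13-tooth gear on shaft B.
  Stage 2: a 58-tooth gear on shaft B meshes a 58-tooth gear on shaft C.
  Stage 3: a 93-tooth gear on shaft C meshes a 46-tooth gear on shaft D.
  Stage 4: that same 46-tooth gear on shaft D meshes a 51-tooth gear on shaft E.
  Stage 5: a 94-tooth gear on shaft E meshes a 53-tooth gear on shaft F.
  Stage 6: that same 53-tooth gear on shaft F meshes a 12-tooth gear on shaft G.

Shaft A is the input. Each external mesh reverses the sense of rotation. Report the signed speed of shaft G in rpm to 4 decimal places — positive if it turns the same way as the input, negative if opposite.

Stage 1 [23T→13T]: ω = 3306.0000×23/13 = 5849.0769 rpm, dir flips to −; running = −5849.0769
Stage 2 [58T→58T]: ω = 5849.0769×58/58 = 5849.0769 rpm, dir flips to +; running = +5849.0769
Stage 3 [93T→46T]: ω = 5849.0769×93/46 = 11825.3077 rpm, dir flips to −; running = −11825.3077
Stage 4 [46T→51T]: ω = 11825.3077×46/51 = 10665.9638 rpm, dir flips to +; running = +10665.9638
Stage 5 [94T→53T]: ω = 10665.9638×94/53 = 18916.9924 rpm, dir flips to −; running = −18916.9924
Stage 6 [53T→12T]: ω = 18916.9924×53/12 = 83550.0498 rpm, dir flips to +; running = +83550.0498

+83550.0498 rpm (same as input, |ω| = 83550.0498 rpm)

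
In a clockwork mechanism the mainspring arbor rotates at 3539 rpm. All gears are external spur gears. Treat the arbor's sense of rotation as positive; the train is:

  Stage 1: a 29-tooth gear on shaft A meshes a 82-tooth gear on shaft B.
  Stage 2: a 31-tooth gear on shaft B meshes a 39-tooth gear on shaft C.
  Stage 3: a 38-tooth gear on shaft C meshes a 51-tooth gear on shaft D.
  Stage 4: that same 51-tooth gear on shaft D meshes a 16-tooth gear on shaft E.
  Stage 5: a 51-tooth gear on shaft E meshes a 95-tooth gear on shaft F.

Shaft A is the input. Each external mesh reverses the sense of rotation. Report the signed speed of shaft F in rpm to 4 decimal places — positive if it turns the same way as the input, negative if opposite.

Stage 1 [29T→82T]: ω = 3539.0000×29/82 = 1251.5976 rpm, dir flips to −; running = −1251.5976
Stage 2 [31T→39T]: ω = 1251.5976×31/39 = 994.8596 rpm, dir flips to +; running = +994.8596
Stage 3 [38T→51T]: ω = 994.8596×38/51 = 741.2679 rpm, dir flips to −; running = −741.2679
Stage 4 [51T→16T]: ω = 741.2679×51/16 = 2362.7915 rpm, dir flips to +; running = +2362.7915
Stage 5 [51T→95T]: ω = 2362.7915×51/95 = 1268.4460 rpm, dir flips to −; running = −1268.4460

-1268.4460 rpm (opposite to input, |ω| = 1268.4460 rpm)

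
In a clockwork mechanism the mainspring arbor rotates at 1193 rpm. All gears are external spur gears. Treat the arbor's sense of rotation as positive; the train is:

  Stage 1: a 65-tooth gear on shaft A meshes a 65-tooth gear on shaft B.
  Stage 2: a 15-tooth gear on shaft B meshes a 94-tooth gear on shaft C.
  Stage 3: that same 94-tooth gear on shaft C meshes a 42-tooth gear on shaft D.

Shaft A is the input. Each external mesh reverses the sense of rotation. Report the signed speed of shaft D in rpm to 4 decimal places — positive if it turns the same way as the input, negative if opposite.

Stage 1 [65T→65T]: ω = 1193.0000×65/65 = 1193.0000 rpm, dir flips to −; running = −1193.0000
Stage 2 [15T→94T]: ω = 1193.0000×15/94 = 190.3723 rpm, dir flips to +; running = +190.3723
Stage 3 [94T→42T]: ω = 190.3723×94/42 = 426.0714 rpm, dir flips to −; running = −426.0714

-426.0714 rpm (opposite to input, |ω| = 426.0714 rpm)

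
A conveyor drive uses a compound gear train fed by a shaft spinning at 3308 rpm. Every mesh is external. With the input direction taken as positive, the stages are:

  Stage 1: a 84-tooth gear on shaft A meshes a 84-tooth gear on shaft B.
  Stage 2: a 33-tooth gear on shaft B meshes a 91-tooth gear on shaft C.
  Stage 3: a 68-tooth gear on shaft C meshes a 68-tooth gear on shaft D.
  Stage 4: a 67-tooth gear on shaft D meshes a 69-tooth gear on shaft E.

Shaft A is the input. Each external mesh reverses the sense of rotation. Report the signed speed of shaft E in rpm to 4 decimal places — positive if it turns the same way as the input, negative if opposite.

Stage 1 [84T→84T]: ω = 3308.0000×84/84 = 3308.0000 rpm, dir flips to −; running = −3308.0000
Stage 2 [33T→91T]: ω = 3308.0000×33/91 = 1199.6044 rpm, dir flips to +; running = +1199.6044
Stage 3 [68T→68T]: ω = 1199.6044×68/68 = 1199.6044 rpm, dir flips to −; running = −1199.6044
Stage 4 [67T→69T]: ω = 1199.6044×67/69 = 1164.8333 rpm, dir flips to +; running = +1164.8333

+1164.8333 rpm (same as input, |ω| = 1164.8333 rpm)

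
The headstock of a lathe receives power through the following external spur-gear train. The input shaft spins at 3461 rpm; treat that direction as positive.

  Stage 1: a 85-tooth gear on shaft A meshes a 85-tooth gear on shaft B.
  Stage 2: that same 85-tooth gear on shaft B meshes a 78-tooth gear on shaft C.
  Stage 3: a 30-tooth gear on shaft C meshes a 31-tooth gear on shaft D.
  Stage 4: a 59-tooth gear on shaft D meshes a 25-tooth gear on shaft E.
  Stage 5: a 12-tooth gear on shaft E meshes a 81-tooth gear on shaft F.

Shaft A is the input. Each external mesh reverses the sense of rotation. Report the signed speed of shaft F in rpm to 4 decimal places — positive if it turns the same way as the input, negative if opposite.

-1276.1265 rpm (opposite to input, |ω| = 1276.1265 rpm)

Stage 1 [85T→85T]: ω = 3461.0000×85/85 = 3461.0000 rpm, dir flips to −; running = −3461.0000
Stage 2 [85T→78T]: ω = 3461.0000×85/78 = 3771.6026 rpm, dir flips to +; running = +3771.6026
Stage 3 [30T→31T]: ω = 3771.6026×30/31 = 3649.9380 rpm, dir flips to −; running = −3649.9380
Stage 4 [59T→25T]: ω = 3649.9380×59/25 = 8613.8536 rpm, dir flips to +; running = +8613.8536
Stage 5 [12T→81T]: ω = 8613.8536×12/81 = 1276.1265 rpm, dir flips to −; running = −1276.1265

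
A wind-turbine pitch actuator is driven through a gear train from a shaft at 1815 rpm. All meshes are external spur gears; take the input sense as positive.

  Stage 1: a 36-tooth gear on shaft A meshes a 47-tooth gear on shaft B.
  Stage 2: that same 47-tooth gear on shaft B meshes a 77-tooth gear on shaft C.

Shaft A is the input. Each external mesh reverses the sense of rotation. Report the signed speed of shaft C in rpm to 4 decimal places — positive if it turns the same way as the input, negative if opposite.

Stage 1 [36T→47T]: ω = 1815.0000×36/47 = 1390.2128 rpm, dir flips to −; running = −1390.2128
Stage 2 [47T→77T]: ω = 1390.2128×47/77 = 848.5714 rpm, dir flips to +; running = +848.5714

+848.5714 rpm (same as input, |ω| = 848.5714 rpm)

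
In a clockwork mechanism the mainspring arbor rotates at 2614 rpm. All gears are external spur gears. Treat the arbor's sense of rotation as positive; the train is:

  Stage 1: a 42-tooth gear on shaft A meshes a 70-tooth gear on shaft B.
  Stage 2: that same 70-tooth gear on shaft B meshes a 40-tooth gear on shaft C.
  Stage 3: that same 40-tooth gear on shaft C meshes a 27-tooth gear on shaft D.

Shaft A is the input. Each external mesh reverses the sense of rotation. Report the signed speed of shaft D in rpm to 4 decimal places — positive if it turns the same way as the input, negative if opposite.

-4066.2222 rpm (opposite to input, |ω| = 4066.2222 rpm)

Stage 1 [42T→70T]: ω = 2614.0000×42/70 = 1568.4000 rpm, dir flips to −; running = −1568.4000
Stage 2 [70T→40T]: ω = 1568.4000×70/40 = 2744.7000 rpm, dir flips to +; running = +2744.7000
Stage 3 [40T→27T]: ω = 2744.7000×40/27 = 4066.2222 rpm, dir flips to −; running = −4066.2222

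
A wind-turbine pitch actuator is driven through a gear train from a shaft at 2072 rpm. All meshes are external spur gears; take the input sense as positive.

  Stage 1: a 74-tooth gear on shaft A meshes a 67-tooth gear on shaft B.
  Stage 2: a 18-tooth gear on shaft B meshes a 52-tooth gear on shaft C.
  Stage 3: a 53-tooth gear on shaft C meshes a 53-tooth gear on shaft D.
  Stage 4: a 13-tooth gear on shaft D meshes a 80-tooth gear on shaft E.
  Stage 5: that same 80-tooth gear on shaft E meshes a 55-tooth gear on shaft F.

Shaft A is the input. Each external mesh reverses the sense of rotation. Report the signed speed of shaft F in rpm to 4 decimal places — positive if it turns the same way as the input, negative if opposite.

Stage 1 [74T→67T]: ω = 2072.0000×74/67 = 2288.4776 rpm, dir flips to −; running = −2288.4776
Stage 2 [18T→52T]: ω = 2288.4776×18/52 = 792.1653 rpm, dir flips to +; running = +792.1653
Stage 3 [53T→53T]: ω = 792.1653×53/53 = 792.1653 rpm, dir flips to −; running = −792.1653
Stage 4 [13T→80T]: ω = 792.1653×13/80 = 128.7269 rpm, dir flips to +; running = +128.7269
Stage 5 [80T→55T]: ω = 128.7269×80/55 = 187.2391 rpm, dir flips to −; running = −187.2391

-187.2391 rpm (opposite to input, |ω| = 187.2391 rpm)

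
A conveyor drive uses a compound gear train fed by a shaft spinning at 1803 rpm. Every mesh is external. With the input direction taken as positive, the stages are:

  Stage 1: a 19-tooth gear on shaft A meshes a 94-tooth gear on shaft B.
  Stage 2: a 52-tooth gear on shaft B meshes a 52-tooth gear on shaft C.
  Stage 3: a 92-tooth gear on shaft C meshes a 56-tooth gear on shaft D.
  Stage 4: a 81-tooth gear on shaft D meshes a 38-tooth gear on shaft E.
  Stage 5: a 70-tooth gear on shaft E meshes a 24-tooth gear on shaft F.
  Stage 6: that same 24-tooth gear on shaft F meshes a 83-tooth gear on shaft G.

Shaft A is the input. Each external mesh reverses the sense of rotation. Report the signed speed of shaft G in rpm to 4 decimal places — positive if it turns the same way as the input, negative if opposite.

Stage 1 [19T→94T]: ω = 1803.0000×19/94 = 364.4362 rpm, dir flips to −; running = −364.4362
Stage 2 [52T→52T]: ω = 364.4362×52/52 = 364.4362 rpm, dir flips to +; running = +364.4362
Stage 3 [92T→56T]: ω = 364.4362×92/56 = 598.7166 rpm, dir flips to −; running = −598.7166
Stage 4 [81T→38T]: ω = 598.7166×81/38 = 1276.2116 rpm, dir flips to +; running = +1276.2116
Stage 5 [70T→24T]: ω = 1276.2116×70/24 = 3722.2839 rpm, dir flips to −; running = −3722.2839
Stage 6 [24T→83T]: ω = 3722.2839×24/83 = 1076.3231 rpm, dir flips to +; running = +1076.3231

+1076.3231 rpm (same as input, |ω| = 1076.3231 rpm)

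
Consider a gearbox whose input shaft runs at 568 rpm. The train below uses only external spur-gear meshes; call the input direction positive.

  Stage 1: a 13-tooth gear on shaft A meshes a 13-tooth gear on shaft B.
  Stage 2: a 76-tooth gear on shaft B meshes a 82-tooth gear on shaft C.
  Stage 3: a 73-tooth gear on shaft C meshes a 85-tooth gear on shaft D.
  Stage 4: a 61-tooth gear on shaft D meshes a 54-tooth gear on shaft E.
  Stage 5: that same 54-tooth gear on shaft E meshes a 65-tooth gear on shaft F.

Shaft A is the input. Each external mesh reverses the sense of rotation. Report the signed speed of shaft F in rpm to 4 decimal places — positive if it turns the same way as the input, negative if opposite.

Stage 1 [13T→13T]: ω = 568.0000×13/13 = 568.0000 rpm, dir flips to −; running = −568.0000
Stage 2 [76T→82T]: ω = 568.0000×76/82 = 526.4390 rpm, dir flips to +; running = +526.4390
Stage 3 [73T→85T]: ω = 526.4390×73/85 = 452.1182 rpm, dir flips to −; running = −452.1182
Stage 4 [61T→54T]: ω = 452.1182×61/54 = 510.7261 rpm, dir flips to +; running = +510.7261
Stage 5 [54T→65T]: ω = 510.7261×54/65 = 424.2956 rpm, dir flips to −; running = −424.2956

-424.2956 rpm (opposite to input, |ω| = 424.2956 rpm)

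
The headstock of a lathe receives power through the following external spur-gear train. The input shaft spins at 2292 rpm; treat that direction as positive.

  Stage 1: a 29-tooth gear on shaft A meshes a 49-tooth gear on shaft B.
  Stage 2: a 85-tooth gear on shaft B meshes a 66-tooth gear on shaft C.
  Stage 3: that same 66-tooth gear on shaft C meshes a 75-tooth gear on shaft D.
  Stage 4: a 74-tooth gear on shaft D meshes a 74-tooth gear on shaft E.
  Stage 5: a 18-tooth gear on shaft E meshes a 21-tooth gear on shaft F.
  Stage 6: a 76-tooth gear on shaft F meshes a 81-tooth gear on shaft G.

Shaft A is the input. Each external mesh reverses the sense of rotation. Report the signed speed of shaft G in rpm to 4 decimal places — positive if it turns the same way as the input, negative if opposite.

Stage 1 [29T→49T]: ω = 2292.0000×29/49 = 1356.4898 rpm, dir flips to −; running = −1356.4898
Stage 2 [85T→66T]: ω = 1356.4898×85/66 = 1746.9944 rpm, dir flips to +; running = +1746.9944
Stage 3 [66T→75T]: ω = 1746.9944×66/75 = 1537.3551 rpm, dir flips to −; running = −1537.3551
Stage 4 [74T→74T]: ω = 1537.3551×74/74 = 1537.3551 rpm, dir flips to +; running = +1537.3551
Stage 5 [18T→21T]: ω = 1537.3551×18/21 = 1317.7329 rpm, dir flips to −; running = −1317.7329
Stage 6 [76T→81T]: ω = 1317.7329×76/81 = 1236.3914 rpm, dir flips to +; running = +1236.3914

+1236.3914 rpm (same as input, |ω| = 1236.3914 rpm)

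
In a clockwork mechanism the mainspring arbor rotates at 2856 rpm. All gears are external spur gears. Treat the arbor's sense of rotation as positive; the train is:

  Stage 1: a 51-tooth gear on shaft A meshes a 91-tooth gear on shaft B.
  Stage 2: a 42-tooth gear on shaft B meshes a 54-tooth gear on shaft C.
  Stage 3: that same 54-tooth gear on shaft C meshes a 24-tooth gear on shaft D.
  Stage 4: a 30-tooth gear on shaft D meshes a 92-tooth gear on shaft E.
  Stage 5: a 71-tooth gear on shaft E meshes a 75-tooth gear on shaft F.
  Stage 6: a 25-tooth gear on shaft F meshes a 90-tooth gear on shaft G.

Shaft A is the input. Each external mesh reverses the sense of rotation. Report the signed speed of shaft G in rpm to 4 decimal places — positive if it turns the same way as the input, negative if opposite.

Stage 1 [51T→91T]: ω = 2856.0000×51/91 = 1600.6154 rpm, dir flips to −; running = −1600.6154
Stage 2 [42T→54T]: ω = 1600.6154×42/54 = 1244.9231 rpm, dir flips to +; running = +1244.9231
Stage 3 [54T→24T]: ω = 1244.9231×54/24 = 2801.0769 rpm, dir flips to −; running = −2801.0769
Stage 4 [30T→92T]: ω = 2801.0769×30/92 = 913.3946 rpm, dir flips to +; running = +913.3946
Stage 5 [71T→75T]: ω = 913.3946×71/75 = 864.6803 rpm, dir flips to −; running = −864.6803
Stage 6 [25T→90T]: ω = 864.6803×25/90 = 240.1890 rpm, dir flips to +; running = +240.1890

+240.1890 rpm (same as input, |ω| = 240.1890 rpm)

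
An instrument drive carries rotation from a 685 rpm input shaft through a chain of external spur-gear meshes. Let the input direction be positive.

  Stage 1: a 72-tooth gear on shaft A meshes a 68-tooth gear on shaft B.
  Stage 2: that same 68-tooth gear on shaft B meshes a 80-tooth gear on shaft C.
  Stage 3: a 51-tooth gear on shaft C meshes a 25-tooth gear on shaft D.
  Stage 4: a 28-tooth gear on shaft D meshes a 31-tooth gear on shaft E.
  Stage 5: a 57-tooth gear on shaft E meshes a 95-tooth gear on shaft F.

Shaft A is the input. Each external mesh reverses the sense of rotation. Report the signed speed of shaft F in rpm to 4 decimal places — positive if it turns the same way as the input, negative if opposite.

-681.5706 rpm (opposite to input, |ω| = 681.5706 rpm)

Stage 1 [72T→68T]: ω = 685.0000×72/68 = 725.2941 rpm, dir flips to −; running = −725.2941
Stage 2 [68T→80T]: ω = 725.2941×68/80 = 616.5000 rpm, dir flips to +; running = +616.5000
Stage 3 [51T→25T]: ω = 616.5000×51/25 = 1257.6600 rpm, dir flips to −; running = −1257.6600
Stage 4 [28T→31T]: ω = 1257.6600×28/31 = 1135.9510 rpm, dir flips to +; running = +1135.9510
Stage 5 [57T→95T]: ω = 1135.9510×57/95 = 681.5706 rpm, dir flips to −; running = −681.5706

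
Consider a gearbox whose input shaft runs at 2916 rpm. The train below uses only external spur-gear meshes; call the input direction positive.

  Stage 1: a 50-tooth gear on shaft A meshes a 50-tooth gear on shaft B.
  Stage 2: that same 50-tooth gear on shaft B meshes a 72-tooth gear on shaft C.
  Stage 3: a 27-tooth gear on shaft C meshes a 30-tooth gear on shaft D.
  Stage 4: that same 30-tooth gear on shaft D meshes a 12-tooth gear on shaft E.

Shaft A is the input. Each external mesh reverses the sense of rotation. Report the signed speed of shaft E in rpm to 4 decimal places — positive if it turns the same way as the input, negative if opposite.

Stage 1 [50T→50T]: ω = 2916.0000×50/50 = 2916.0000 rpm, dir flips to −; running = −2916.0000
Stage 2 [50T→72T]: ω = 2916.0000×50/72 = 2025.0000 rpm, dir flips to +; running = +2025.0000
Stage 3 [27T→30T]: ω = 2025.0000×27/30 = 1822.5000 rpm, dir flips to −; running = −1822.5000
Stage 4 [30T→12T]: ω = 1822.5000×30/12 = 4556.2500 rpm, dir flips to +; running = +4556.2500

+4556.2500 rpm (same as input, |ω| = 4556.2500 rpm)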